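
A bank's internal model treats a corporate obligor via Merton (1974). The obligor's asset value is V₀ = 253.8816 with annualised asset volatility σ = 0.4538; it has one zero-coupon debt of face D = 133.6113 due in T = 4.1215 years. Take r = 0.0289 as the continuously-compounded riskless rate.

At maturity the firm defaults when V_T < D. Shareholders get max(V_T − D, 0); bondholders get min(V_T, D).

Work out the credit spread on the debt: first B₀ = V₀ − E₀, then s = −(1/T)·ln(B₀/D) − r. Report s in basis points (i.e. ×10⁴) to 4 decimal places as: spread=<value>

spread=380.8725

Work the structural quantities from V₀ = 253.8816 against face 133.6113:
d₁ = [ln(V₀/D) + (r + σ²/2)T] / (σ√T)
   = [ln(253.8816/133.6113) + (0.0289 + 0.5·0.4538²)·4.1215] / (0.4538·√4.1215)
   = [0.641933 + 0.543491] / 0.921281 = 1.286713
d₂ = d₁ − σ√T = 1.286713 − 0.921281 = 0.365432
N(d₁) = 0.900903,  N(d₂) = 0.642605,  e^(−rT) = 0.887709
E₀ = V₀·N(d₁) − D·e^(−rT)·N(d₂)
   = 253.8816·0.900903 − 133.6113·0.887709·0.642605 = 152.504533
B₀ = V₀ − E₀ = 253.8816 − 152.504533 = 101.377067
spread = −(1/T)·ln(B₀/D) − r = −(1/4.1215)·ln(101.377067/133.6113) − 0.0289 = 0.03808725
in basis points: 0.03808725 × 10⁴ = 380.8725 bp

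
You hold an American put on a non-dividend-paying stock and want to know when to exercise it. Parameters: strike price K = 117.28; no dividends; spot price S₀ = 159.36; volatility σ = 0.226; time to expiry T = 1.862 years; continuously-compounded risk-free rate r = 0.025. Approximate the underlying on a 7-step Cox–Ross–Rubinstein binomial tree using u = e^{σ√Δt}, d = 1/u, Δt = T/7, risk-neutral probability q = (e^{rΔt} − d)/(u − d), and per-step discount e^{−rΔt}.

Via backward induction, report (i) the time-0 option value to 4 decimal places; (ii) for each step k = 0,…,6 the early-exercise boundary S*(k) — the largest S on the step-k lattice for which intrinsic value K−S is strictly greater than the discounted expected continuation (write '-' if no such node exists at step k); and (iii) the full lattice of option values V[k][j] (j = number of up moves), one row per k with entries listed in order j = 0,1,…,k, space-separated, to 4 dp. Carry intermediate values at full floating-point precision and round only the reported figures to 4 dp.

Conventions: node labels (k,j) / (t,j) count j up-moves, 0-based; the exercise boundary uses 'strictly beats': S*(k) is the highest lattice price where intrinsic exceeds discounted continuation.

price = 2.7200
boundary = - - - - - 88.9760 99.9756
tree:
2.7200
4.5735 0.8988
7.5438 1.6577 0.1503
12.1461 3.0322 0.3023 0.0000
18.9479 5.4915 0.6079 0.0000 0.0000
28.3040 9.8242 1.2226 0.0000 0.0000 0.0000
38.0935 17.3044 2.4588 0.0000 0.0000 0.0000 0.0000
46.8058 28.3040 4.9449 0.0000 0.0000 0.0000 0.0000 0.0000

Δt=0.26600, u=1.12362, d=0.88998, q=0.49945, disc=e^(-rΔt)=0.99337
k=7 terminal: V=max(K-S,0) → 46.8058 28.3040 4.9449 0.0000 0.0000 0.0000 0.0000 0.0000
k=6: j=0 S=79.1865 intr=38.0935 cont=37.3161 V=38.0935[EX]; j=1 S=99.9756 intr=17.3044 cont=16.5271 V=17.3044[EX]; j=2 S=126.2225 intr=0.0000 cont=2.4588 V=2.4588[hold]; j=3 S=159.3600 intr=0.0000 cont=0.0000 V=0.0000[hold]; j=4 S=201.1972 intr=0.0000 cont=0.0000 V=0.0000[hold]; j=5 S=254.0181 intr=0.0000 cont=0.0000 V=0.0000[hold]; j=6 S=320.7062 intr=0.0000 cont=0.0000 V=0.0000[hold]  S*(6)=99.9756
k=5: j=0 S=88.9760 intr=28.3040 cont=27.5267 V=28.3040[EX]; j=1 S=112.3351 intr=4.9449 cont=9.8242 V=9.8242[hold]; j=2 S=141.8267 intr=0.0000 cont=1.2226 V=1.2226[hold]; j=3 S=179.0609 intr=0.0000 cont=0.0000 V=0.0000[hold]; j=4 S=226.0702 intr=0.0000 cont=0.0000 V=0.0000[hold]; j=5 S=285.4210 intr=0.0000 cont=0.0000 V=0.0000[hold]  S*(5)=88.9760
k=4: j=0 S=99.9756 intr=17.3044 cont=18.9479 V=18.9479[hold]; j=1 S=126.2225 intr=0.0000 cont=5.4915 V=5.4915[hold]; j=2 S=159.3600 intr=0.0000 cont=0.6079 V=0.6079[hold]; j=3 S=201.1972 intr=0.0000 cont=0.0000 V=0.0000[hold]; j=4 S=254.0181 intr=0.0000 cont=0.0000 V=0.0000[hold]  S*(4)=-
k=3: j=0 S=112.3351 intr=4.9449 cont=12.1461 V=12.1461[hold]; j=1 S=141.8267 intr=0.0000 cont=3.0322 V=3.0322[hold]; j=2 S=179.0609 intr=0.0000 cont=0.3023 V=0.3023[hold]; j=3 S=226.0702 intr=0.0000 cont=0.0000 V=0.0000[hold]  S*(3)=-
k=2: j=0 S=126.2225 intr=0.0000 cont=7.5438 V=7.5438[hold]; j=1 S=159.3600 intr=0.0000 cont=1.6577 V=1.6577[hold]; j=2 S=201.1972 intr=0.0000 cont=0.1503 V=0.1503[hold]  S*(2)=-
k=1: j=0 S=141.8267 intr=0.0000 cont=4.5735 V=4.5735[hold]; j=1 S=179.0609 intr=0.0000 cont=0.8988 V=0.8988[hold]  S*(1)=-
k=0: j=0 S=159.3600 intr=0.0000 cont=2.7200 V=2.7200[hold]  S*(0)=-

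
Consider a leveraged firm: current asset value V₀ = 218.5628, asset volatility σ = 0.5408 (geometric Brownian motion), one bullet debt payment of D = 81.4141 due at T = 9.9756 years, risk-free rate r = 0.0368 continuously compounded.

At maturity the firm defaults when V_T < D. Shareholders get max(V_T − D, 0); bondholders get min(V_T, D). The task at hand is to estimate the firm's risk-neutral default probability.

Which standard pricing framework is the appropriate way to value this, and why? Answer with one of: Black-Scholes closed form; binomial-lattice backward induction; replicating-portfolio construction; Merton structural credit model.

framework: Merton structural credit model

Key observation: assets follow a GBM and default happens iff V_T < 81.4141; valuing claims on that split (equity as a call, risky debt as the residual) is the structural model's definition.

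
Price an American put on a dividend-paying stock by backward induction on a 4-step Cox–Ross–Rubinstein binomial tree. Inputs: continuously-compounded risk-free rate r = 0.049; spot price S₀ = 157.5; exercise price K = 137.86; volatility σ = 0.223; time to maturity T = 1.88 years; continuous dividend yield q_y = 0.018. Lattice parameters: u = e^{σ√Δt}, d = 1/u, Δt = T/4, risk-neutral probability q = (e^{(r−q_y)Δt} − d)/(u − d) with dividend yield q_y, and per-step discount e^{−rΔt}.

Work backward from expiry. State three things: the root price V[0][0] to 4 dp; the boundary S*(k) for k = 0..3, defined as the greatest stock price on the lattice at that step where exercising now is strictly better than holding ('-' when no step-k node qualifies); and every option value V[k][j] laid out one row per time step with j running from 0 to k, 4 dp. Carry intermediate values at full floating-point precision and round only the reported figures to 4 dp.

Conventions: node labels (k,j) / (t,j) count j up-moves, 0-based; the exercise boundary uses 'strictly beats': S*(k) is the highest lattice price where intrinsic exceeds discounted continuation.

price = 7.8056
boundary = - - - 99.5622
tree:
7.8056
13.7910 2.4041
23.5662 5.0172 0.0000
38.2978 10.4706 0.0000 0.0000
52.4126 21.8515 0.0000 0.0000 0.0000

Δt=0.47000, u=1.16519, d=0.85823, q=0.50967, disc=e^(-rΔt)=0.97723
k=4 terminal: V=max(K-S,0) → 52.4126 21.8515 0.0000 0.0000 0.0000
k=3: j=0 S=99.5622 intr=38.2978 cont=35.9979 V=38.2978[EX]; j=1 S=135.1715 intr=2.6885 cont=10.4706 V=10.4706[hold]; j=2 S=183.5169 intr=0.0000 cont=0.0000 V=0.0000[hold]; j=3 S=249.1534 intr=0.0000 cont=0.0000 V=0.0000[hold]  S*(3)=99.5622
k=2: j=0 S=116.0085 intr=21.8515 cont=23.5662 V=23.5662[hold]; j=1 S=157.5000 intr=0.0000 cont=5.0172 V=5.0172[hold]; j=2 S=213.8314 intr=0.0000 cont=0.0000 V=0.0000[hold]  S*(2)=-
k=1: j=0 S=135.1715 intr=2.6885 cont=13.7910 V=13.7910[hold]; j=1 S=183.5169 intr=0.0000 cont=2.4041 V=2.4041[hold]  S*(1)=-
k=0: j=0 S=157.5000 intr=0.0000 cont=7.8056 V=7.8056[hold]  S*(0)=-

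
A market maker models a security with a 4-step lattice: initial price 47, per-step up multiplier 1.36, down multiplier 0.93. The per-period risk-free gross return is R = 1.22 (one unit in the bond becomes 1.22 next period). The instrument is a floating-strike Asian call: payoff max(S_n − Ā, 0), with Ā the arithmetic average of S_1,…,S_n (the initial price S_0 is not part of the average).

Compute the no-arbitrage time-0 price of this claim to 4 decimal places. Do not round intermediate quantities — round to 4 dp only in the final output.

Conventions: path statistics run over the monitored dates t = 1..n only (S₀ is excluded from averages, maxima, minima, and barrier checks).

Risk-neutral up-probability p* = (R−d)/(u−d) = (1.22−0.93)/(1.36−0.93) = 0.6744; the claim prices as the p*-weighted sum of path payoffs discounted by R^4.
Enumerate all 2^4 = 16 price paths (U = up ×1.36, D = down ×0.93); each path with k up-moves has probability p*^k·(1−p*)^(4−k).
DDDD: Ā=39.3309, payoff=0.0000, prob=0.011237
UDDD: Ā=57.5161, payoff=0.0000, prob=0.023276
DUDD: Ā=52.4636, payoff=0.0000, prob=0.023276
UUDD: Ā=76.7210, payoff=0.0000, prob=0.048215
DDUD: Ā=47.7648, payoff=3.6497, prob=0.023276
UDUD: Ā=69.8496, payoff=5.3372, prob=0.048215
DUUD: Ā=64.7971, payoff=10.3897, prob=0.048215
UUUD: Ā=94.7571, payoff=15.1935, prob=0.099873
DDDU: Ā=43.3949, payoff=8.0196, prob=0.023276
UDDU: Ā=63.4592, payoff=11.7276, prob=0.048215
DUDU: Ā=58.4067, payoff=16.7801, prob=0.048215
UUDU: Ā=85.4119, payoff=24.5386, prob=0.099873
DDUU: Ā=53.7079, payoff=21.4789, prob=0.048215
UDUU: Ā=78.5405, payoff=31.4100, prob=0.099873
DUUU: Ā=73.4880, payoff=36.4625, prob=0.099873
UUUU: Ā=107.4664, payoff=53.3216, prob=0.206880
Price = Σ prob·payoff / R^4 = 25.217926 / 2.215335 = 11.3833

price = 11.3833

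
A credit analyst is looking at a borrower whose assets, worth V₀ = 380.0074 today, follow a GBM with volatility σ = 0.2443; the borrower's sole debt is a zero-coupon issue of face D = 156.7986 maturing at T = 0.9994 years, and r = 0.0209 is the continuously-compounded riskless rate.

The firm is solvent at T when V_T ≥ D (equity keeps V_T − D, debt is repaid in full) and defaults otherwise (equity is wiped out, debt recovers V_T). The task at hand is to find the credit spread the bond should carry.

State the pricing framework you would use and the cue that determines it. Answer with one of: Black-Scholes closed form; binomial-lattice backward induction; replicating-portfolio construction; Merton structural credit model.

framework: Merton structural credit model

Key observation: the asked-for credit quantity lives on the firm's capital structure — asset value, asset volatility, debt face 156.7986 — which is the structural model's domain.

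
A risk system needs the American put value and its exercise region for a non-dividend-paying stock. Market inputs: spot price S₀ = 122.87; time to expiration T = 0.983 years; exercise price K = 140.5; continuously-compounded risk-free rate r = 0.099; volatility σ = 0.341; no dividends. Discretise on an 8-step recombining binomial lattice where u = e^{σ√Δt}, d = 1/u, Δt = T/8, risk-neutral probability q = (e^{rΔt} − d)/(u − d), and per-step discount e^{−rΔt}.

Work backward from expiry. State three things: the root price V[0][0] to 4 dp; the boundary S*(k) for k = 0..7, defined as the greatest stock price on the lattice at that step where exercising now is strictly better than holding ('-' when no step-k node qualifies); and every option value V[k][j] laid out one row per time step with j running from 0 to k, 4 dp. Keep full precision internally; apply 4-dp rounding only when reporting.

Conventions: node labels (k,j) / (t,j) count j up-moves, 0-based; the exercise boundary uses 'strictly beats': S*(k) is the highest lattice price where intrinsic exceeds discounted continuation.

price = 22.3733
boundary = - - 96.7434 109.0269 96.7434 109.0269 96.7434 109.0269
tree:
22.3733
31.7936 14.2455
43.7566 21.5514 7.8692
54.6562 31.4731 12.9439 3.3926
64.3278 43.7566 20.6035 6.2121 0.8824
72.9097 54.6562 31.4731 11.1028 1.8655 0.0000
80.5248 64.3278 43.7566 19.1801 3.9441 0.0000 0.0000
87.2819 72.9097 54.6562 31.4731 8.3387 0.0000 0.0000 0.0000
93.2777 80.5248 64.3278 43.7566 17.6300 0.0000 0.0000 0.0000 0.0000

params: Δt=0.12287 u=1.12697 d=0.88734 q=0.52123 e^(-rΔt)=0.98791
t_8 payoffs: 93.2777 80.5248 64.3278 43.7566 17.6300 0.0000 0.0000 0.0000 0.0000
t_7: node(7,0) S=53.2181 payoff=87.2819 vs cont=85.5831 → 87.2819 [stop]  node(7,1) S=67.5903 payoff=72.9097 vs cont=71.2109 → 72.9097 [stop]  node(7,2) S=85.8438 payoff=54.6562 vs cont=52.9574 → 54.6562 [stop]  node(7,3) S=109.0269 payoff=31.4731 vs cont=29.7744 → 31.4731 [stop]  node(7,4) S=138.4708 payoff=2.0292 vs cont=8.3387 → 8.3387 [wait]  node(7,5) S=175.8664 payoff=0.0000 vs cont=0.0000 → 0.0000 [wait]  node(7,6) S=223.3611 payoff=0.0000 vs cont=0.0000 → 0.0000 [wait]  node(7,7) S=283.6822 payoff=0.0000 vs cont=0.0000 → 0.0000 [wait]  ⇒ S*(7)=109.0269
t_6: node(6,0) S=59.9752 payoff=80.5248 vs cont=78.8260 → 80.5248 [stop]  node(6,1) S=76.1722 payoff=64.3278 vs cont=62.6290 → 64.3278 [stop]  node(6,2) S=96.7434 payoff=43.7566 vs cont=42.0579 → 43.7566 [stop]  node(6,3) S=122.8700 payoff=17.6300 vs cont=19.1801 → 19.1801 [wait]  node(6,4) S=156.0524 payoff=0.0000 vs cont=3.9441 → 3.9441 [wait]  node(6,5) S=198.1961 payoff=0.0000 vs cont=0.0000 → 0.0000 [wait]  node(6,6) S=251.7212 payoff=0.0000 vs cont=0.0000 → 0.0000 [wait]  ⇒ S*(6)=96.7434
t_5: node(5,0) S=67.5903 payoff=72.9097 vs cont=71.2109 → 72.9097 [stop]  node(5,1) S=85.8438 payoff=54.6562 vs cont=52.9574 → 54.6562 [stop]  node(5,2) S=109.0269 payoff=31.4731 vs cont=30.5726 → 31.4731 [stop]  node(5,3) S=138.4708 payoff=2.0292 vs cont=11.1028 → 11.1028 [wait]  node(5,4) S=175.8664 payoff=0.0000 vs cont=1.8655 → 1.8655 [wait]  node(5,5) S=223.3611 payoff=0.0000 vs cont=0.0000 → 0.0000 [wait]  ⇒ S*(5)=109.0269
t_4: node(4,0) S=76.1722 payoff=64.3278 vs cont=62.6290 → 64.3278 [stop]  node(4,1) S=96.7434 payoff=43.7566 vs cont=42.0579 → 43.7566 [stop]  node(4,2) S=122.8700 payoff=17.6300 vs cont=20.6035 → 20.6035 [wait]  node(4,3) S=156.0524 payoff=0.0000 vs cont=6.2121 → 6.2121 [wait]  node(4,4) S=198.1961 payoff=0.0000 vs cont=0.8824 → 0.8824 [wait]  ⇒ S*(4)=96.7434
t_3: node(3,0) S=85.8438 payoff=54.6562 vs cont=52.9574 → 54.6562 [stop]  node(3,1) S=109.0269 payoff=31.4731 vs cont=31.3055 → 31.4731 [stop]  node(3,2) S=138.4708 payoff=2.0292 vs cont=12.9439 → 12.9439 [wait]  node(3,3) S=175.8664 payoff=0.0000 vs cont=3.3926 → 3.3926 [wait]  ⇒ S*(3)=109.0269
t_2: node(2,0) S=96.7434 payoff=43.7566 vs cont=42.0579 → 43.7566 [stop]  node(2,1) S=122.8700 payoff=17.6300 vs cont=21.5514 → 21.5514 [wait]  node(2,2) S=156.0524 payoff=0.0000 vs cont=7.8692 → 7.8692 [wait]  ⇒ S*(2)=96.7434
t_1: node(1,0) S=109.0269 payoff=31.4731 vs cont=31.7936 → 31.7936 [wait]  node(1,1) S=138.4708 payoff=2.0292 vs cont=14.2455 → 14.2455 [wait]  ⇒ S*(1)=-
t_0: node(0,0) S=122.8700 payoff=17.6300 vs cont=22.3733 → 22.3733 [wait]  ⇒ S*(0)=-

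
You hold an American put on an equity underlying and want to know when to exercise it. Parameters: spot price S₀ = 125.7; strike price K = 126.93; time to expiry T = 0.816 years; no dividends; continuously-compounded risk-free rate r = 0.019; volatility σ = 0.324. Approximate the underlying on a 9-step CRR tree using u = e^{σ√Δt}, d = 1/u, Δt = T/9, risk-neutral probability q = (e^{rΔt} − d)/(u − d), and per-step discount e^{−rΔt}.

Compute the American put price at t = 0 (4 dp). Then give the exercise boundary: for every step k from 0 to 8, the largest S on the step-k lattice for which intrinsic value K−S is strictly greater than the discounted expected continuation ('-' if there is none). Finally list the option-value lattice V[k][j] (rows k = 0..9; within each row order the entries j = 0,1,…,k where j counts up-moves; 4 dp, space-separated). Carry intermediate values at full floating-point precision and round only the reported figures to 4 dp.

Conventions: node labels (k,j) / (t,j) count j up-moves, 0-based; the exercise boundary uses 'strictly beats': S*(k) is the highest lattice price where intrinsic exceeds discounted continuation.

params: Δt=0.09067 u=1.10248 d=0.90705 q=0.48445 e^(-rΔt)=0.99828
t_9 payoffs: 74.6892 63.4336 49.7530 33.1248 12.9140 0.0000 0.0000 0.0000 0.0000 0.0000
t_8: node(8,0) S=57.5943 payoff=69.3357 vs cont=69.1172 → 69.3357 [stop]  node(8,1) S=70.0033 payoff=56.9267 vs cont=56.7082 → 56.9267 [stop]  node(8,2) S=85.0859 payoff=41.8441 vs cont=41.6257 → 41.8441 [stop]  node(8,3) S=103.4180 payoff=23.5120 vs cont=23.2935 → 23.5120 [stop]  node(8,4) S=125.7000 payoff=1.2300 vs cont=6.6463 → 6.6463 [wait]  node(8,5) S=152.7827 payoff=0.0000 vs cont=0.0000 → 0.0000 [wait]  node(8,6) S=185.7006 payoff=0.0000 vs cont=0.0000 → 0.0000 [wait]  node(8,7) S=225.7107 payoff=0.0000 vs cont=0.0000 → 0.0000 [wait]  node(8,8) S=274.3413 payoff=0.0000 vs cont=0.0000 → 0.0000 [wait]  ⇒ S*(8)=103.4180
t_7: node(7,0) S=63.4964 payoff=63.4336 vs cont=63.2152 → 63.4336 [stop]  node(7,1) S=77.1770 payoff=49.7530 vs cont=49.5345 → 49.7530 [stop]  node(7,2) S=93.8052 payoff=33.1248 vs cont=32.9063 → 33.1248 [stop]  node(7,3) S=114.0160 payoff=12.9140 vs cont=15.3150 → 15.3150 [wait]  node(7,4) S=138.5813 payoff=0.0000 vs cont=3.4206 → 3.4206 [wait]  node(7,5) S=168.4394 payoff=0.0000 vs cont=0.0000 → 0.0000 [wait]  node(7,6) S=204.7306 payoff=0.0000 vs cont=0.0000 → 0.0000 [wait]  node(7,7) S=248.8408 payoff=0.0000 vs cont=0.0000 → 0.0000 [wait]  ⇒ S*(7)=93.8052
t_6: node(6,0) S=70.0033 payoff=56.9267 vs cont=56.7082 → 56.9267 [stop]  node(6,1) S=85.0859 payoff=41.8441 vs cont=41.6257 → 41.8441 [stop]  node(6,2) S=103.4180 payoff=23.5120 vs cont=24.4546 → 24.4546 [wait]  node(6,3) S=125.7000 payoff=1.2300 vs cont=9.5363 → 9.5363 [wait]  node(6,4) S=152.7827 payoff=0.0000 vs cont=1.7605 → 1.7605 [wait]  node(6,5) S=185.7006 payoff=0.0000 vs cont=0.0000 → 0.0000 [wait]  node(6,6) S=225.7107 payoff=0.0000 vs cont=0.0000 → 0.0000 [wait]  ⇒ S*(6)=85.0859
t_5: node(5,0) S=77.1770 payoff=49.7530 vs cont=49.5345 → 49.7530 [stop]  node(5,1) S=93.8052 payoff=33.1248 vs cont=33.3622 → 33.3622 [wait]  node(5,2) S=114.0160 payoff=12.9140 vs cont=17.1978 → 17.1978 [wait]  node(5,3) S=138.5813 payoff=0.0000 vs cont=5.7593 → 5.7593 [wait]  node(5,4) S=168.4394 payoff=0.0000 vs cont=0.9060 → 0.9060 [wait]  node(5,5) S=204.7306 payoff=0.0000 vs cont=0.0000 → 0.0000 [wait]  ⇒ S*(5)=77.1770
t_4: node(4,0) S=85.0859 payoff=41.8441 vs cont=41.7405 → 41.8441 [stop]  node(4,1) S=103.4180 payoff=23.5120 vs cont=25.4874 → 25.4874 [wait]  node(4,2) S=125.7000 payoff=1.2300 vs cont=11.6363 → 11.6363 [wait]  node(4,3) S=152.7827 payoff=0.0000 vs cont=3.4023 → 3.4023 [wait]  node(4,4) S=185.7006 payoff=0.0000 vs cont=0.4663 → 0.4663 [wait]  ⇒ S*(4)=85.0859
t_3: node(3,0) S=93.8052 payoff=33.1248 vs cont=33.8617 → 33.8617 [wait]  node(3,1) S=114.0160 payoff=12.9140 vs cont=18.7449 → 18.7449 [wait]  node(3,2) S=138.5813 payoff=0.0000 vs cont=7.6342 → 7.6342 [wait]  node(3,3) S=168.4394 payoff=0.0000 vs cont=1.9765 → 1.9765 [wait]  ⇒ S*(3)=-
t_2: node(2,0) S=103.4180 payoff=23.5120 vs cont=26.4927 → 26.4927 [wait]  node(2,1) S=125.7000 payoff=1.2300 vs cont=13.3393 → 13.3393 [wait]  node(2,2) S=152.7827 payoff=0.0000 vs cont=4.8849 → 4.8849 [wait]  ⇒ S*(2)=-
t_1: node(1,0) S=114.0160 payoff=12.9140 vs cont=20.0858 → 20.0858 [wait]  node(1,1) S=138.5813 payoff=0.0000 vs cont=9.2276 → 9.2276 [wait]  ⇒ S*(1)=-
t_0: node(0,0) S=125.7000 payoff=1.2300 vs cont=14.8000 → 14.8000 [wait]  ⇒ S*(0)=-

price = 14.8000
boundary = - - - - 85.0859 77.1770 85.0859 93.8052 103.4180
tree:
14.8000
20.0858 9.2276
26.4927 13.3393 4.8849
33.8617 18.7449 7.6342 1.9765
41.8441 25.4874 11.6363 3.4023 0.4663
49.7530 33.3622 17.1978 5.7593 0.9060 0.0000
56.9267 41.8441 24.4546 9.5363 1.7605 0.0000 0.0000
63.4336 49.7530 33.1248 15.3150 3.4206 0.0000 0.0000 0.0000
69.3357 56.9267 41.8441 23.5120 6.6463 0.0000 0.0000 0.0000 0.0000
74.6892 63.4336 49.7530 33.1248 12.9140 0.0000 0.0000 0.0000 0.0000 0.0000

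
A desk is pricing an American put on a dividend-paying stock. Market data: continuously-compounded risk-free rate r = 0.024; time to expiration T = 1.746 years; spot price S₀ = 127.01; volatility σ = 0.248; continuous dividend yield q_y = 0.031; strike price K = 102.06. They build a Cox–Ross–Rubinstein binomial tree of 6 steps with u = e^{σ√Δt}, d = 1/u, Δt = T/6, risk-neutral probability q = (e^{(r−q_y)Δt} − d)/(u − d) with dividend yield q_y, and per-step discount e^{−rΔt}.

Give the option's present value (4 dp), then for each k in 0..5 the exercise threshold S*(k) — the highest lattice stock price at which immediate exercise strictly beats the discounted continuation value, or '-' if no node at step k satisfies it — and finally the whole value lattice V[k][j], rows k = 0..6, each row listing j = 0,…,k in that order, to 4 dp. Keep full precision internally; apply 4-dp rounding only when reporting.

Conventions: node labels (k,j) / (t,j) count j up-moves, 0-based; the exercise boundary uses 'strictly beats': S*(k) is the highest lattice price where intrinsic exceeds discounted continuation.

price = 5.7433
boundary = - - - - 74.3763 65.0629
tree:
5.7433
8.8561 2.1625
13.3615 3.6815 0.4053
19.6003 6.2127 0.7545 0.0000
27.6837 10.3730 1.4045 0.0000 0.0000
36.9971 17.0904 2.6145 0.0000 0.0000 0.0000
45.1442 27.6837 4.8667 0.0000 0.0000 0.0000 0.0000

params: Δt=0.29100 u=1.14314 d=0.87478 q=0.45902 e^(-rΔt)=0.99304
t_6 payoffs: 45.1442 27.6837 4.8667 0.0000 0.0000 0.0000 0.0000
t_5: node(5,0) S=65.0629 payoff=36.9971 vs cont=36.8711 → 36.9971 [stop]  node(5,1) S=85.0228 payoff=17.0372 vs cont=17.0904 → 17.0904 [wait]  node(5,2) S=111.1059 payoff=0.0000 vs cont=2.6145 → 2.6145 [wait]  node(5,3) S=145.1907 payoff=0.0000 vs cont=0.0000 → 0.0000 [wait]  node(5,4) S=189.7319 payoff=0.0000 vs cont=0.0000 → 0.0000 [wait]  node(5,5) S=247.9375 payoff=0.0000 vs cont=0.0000 → 0.0000 [wait]  ⇒ S*(5)=65.0629
t_4: node(4,0) S=74.3763 payoff=27.6837 vs cont=27.6656 → 27.6837 [stop]  node(4,1) S=97.1933 payoff=4.8667 vs cont=10.3730 → 10.3730 [wait]  node(4,2) S=127.0100 payoff=0.0000 vs cont=1.4045 → 1.4045 [wait]  node(4,3) S=165.9738 payoff=0.0000 vs cont=0.0000 → 0.0000 [wait]  node(4,4) S=216.8909 payoff=0.0000 vs cont=0.0000 → 0.0000 [wait]  ⇒ S*(4)=74.3763
t_3: node(3,0) S=85.0228 payoff=17.0372 vs cont=19.6003 → 19.6003 [wait]  node(3,1) S=111.1059 payoff=0.0000 vs cont=6.2127 → 6.2127 [wait]  node(3,2) S=145.1907 payoff=0.0000 vs cont=0.7545 → 0.7545 [wait]  node(3,3) S=189.7319 payoff=0.0000 vs cont=0.0000 → 0.0000 [wait]  ⇒ S*(3)=-
t_2: node(2,0) S=97.1933 payoff=4.8667 vs cont=13.3615 → 13.3615 [wait]  node(2,1) S=127.0100 payoff=0.0000 vs cont=3.6815 → 3.6815 [wait]  node(2,2) S=165.9738 payoff=0.0000 vs cont=0.4053 → 0.4053 [wait]  ⇒ S*(2)=-
t_1: node(1,0) S=111.1059 payoff=0.0000 vs cont=8.8561 → 8.8561 [wait]  node(1,1) S=145.1907 payoff=0.0000 vs cont=2.1625 → 2.1625 [wait]  ⇒ S*(1)=-
t_0: node(0,0) S=127.0100 payoff=0.0000 vs cont=5.7433 → 5.7433 [wait]  ⇒ S*(0)=-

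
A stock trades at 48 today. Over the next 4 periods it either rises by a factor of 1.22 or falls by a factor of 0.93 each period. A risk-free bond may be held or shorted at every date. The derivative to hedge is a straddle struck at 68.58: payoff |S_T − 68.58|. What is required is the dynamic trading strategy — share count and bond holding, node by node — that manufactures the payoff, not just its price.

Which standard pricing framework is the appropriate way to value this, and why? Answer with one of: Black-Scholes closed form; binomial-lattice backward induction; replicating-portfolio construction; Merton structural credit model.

framework: replicating-portfolio construction

Key observation: a price alone would not answer the question — the per-node share/bond construction on the spot-48, 1.22/0.93 tree is required, and only the replicating-portfolio method yields it.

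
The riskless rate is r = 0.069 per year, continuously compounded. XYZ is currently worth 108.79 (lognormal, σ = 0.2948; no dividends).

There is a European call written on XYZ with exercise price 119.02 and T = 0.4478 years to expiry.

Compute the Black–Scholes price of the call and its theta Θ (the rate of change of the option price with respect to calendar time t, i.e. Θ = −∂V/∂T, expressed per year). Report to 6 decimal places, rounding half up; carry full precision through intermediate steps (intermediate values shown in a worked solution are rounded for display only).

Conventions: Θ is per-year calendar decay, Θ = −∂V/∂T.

σ√T = 0.2948·√0.4478 = 0.197274
d₁ = (ln(S/K) + (r+σ²/2)T) / (σ√T) = (ln(108.79/119.02) + (0.069+0.2948²/2)·0.4478) / 0.197274 = (-0.089872 + 0.050357) / 0.197274 = -0.200308
d₂ = d₁ − σ√T = -0.200308 − 0.197274 = -0.397581
e^{−rT} = 0.969574
N(d₁) = 0.420620,  N(d₂) = 0.345469
Call price V = S·N(d₁) − K·e^{−rT}·N(d₂) = 45.759253 − 39.866728 = 5.892525
φ(d₁) = (1/√(2π))·e^{−d₁²/2} = 0.391019
Θ = −S·φ(d₁)·σ/(2√T) − r·K·e^{−rT}·N(d₂) = −9.370049 − 2.750804 = -12.120853

price = 5.892525
Θ = -12.120853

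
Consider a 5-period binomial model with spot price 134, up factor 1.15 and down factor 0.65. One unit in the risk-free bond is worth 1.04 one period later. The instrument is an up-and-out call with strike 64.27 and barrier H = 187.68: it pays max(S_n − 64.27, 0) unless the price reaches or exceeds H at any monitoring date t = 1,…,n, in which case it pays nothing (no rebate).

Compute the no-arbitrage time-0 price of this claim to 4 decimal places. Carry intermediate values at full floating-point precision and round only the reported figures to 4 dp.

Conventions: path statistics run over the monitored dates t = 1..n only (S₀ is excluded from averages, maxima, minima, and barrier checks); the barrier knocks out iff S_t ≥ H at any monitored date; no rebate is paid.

No-arbitrage gives p* = (R−d)/(u−d) = 0.7800: enumerate every path, weight its payoff by its p*-probability, and discount by R^5.
Enumerate all 2^5 = 32 price paths (U = up ×1.15, D = down ×0.65); each path with k up-moves has probability p*^k·(1−p*)^(5−k).
DDDDD: M=87.1000, payoff=0.0000, prob=0.000515
UDDDD: M=154.1000, payoff=0.0000, prob=0.001827
DUDDD: M=100.1650, payoff=0.0000, prob=0.001827
UUDDD: M=177.2150, payoff=0.0000, prob=0.006478
DDUDD: M=87.1000, payoff=0.0000, prob=0.001827
UDUDD: M=154.1000, payoff=0.0000, prob=0.006478
DUUDD: M=115.1898, payoff=0.0000, prob=0.006478
UUUDD: M=203.7972, payoff=0.0000, prob=0.022968
DDDUD: M=87.1000, payoff=0.0000, prob=0.001827
UDDUD: M=154.1000, payoff=0.0000, prob=0.006478
DUDUD: M=100.1650, payoff=0.0000, prob=0.006478
UUDUD: M=177.2150, payoff=21.8343, prob=0.022968
DDUUD: M=87.1000, payoff=0.0000, prob=0.006478
UDUUD: M=154.1000, payoff=21.8343, prob=0.022968
DUUUD: M=132.4682, payoff=21.8343, prob=0.022968
UUUUD: M=234.3668, payoff=0.0000, prob=0.081433
DDDDU: M=87.1000, payoff=0.0000, prob=0.001827
UDDDU: M=154.1000, payoff=0.0000, prob=0.006478
DUDDU: M=100.1650, payoff=0.0000, prob=0.006478
UUDDU: M=177.2150, payoff=21.8343, prob=0.022968
DDUDU: M=87.1000, payoff=0.0000, prob=0.006478
UDUDU: M=154.1000, payoff=21.8343, prob=0.022968
DUUDU: M=115.1898, payoff=21.8343, prob=0.022968
UUUDU: M=203.7972, payoff=0.0000, prob=0.081433
DDDUU: M=87.1000, payoff=0.0000, prob=0.006478
UDDUU: M=154.1000, payoff=21.8343, prob=0.022968
DUDUU: M=100.1650, payoff=21.8343, prob=0.022968
UUDUU: M=177.2150, payoff=88.0684, prob=0.081433
DDUUU: M=87.1000, payoff=21.8343, prob=0.022968
UDUUU: M=154.1000, payoff=88.0684, prob=0.081433
DUUUU: M=152.3384, payoff=88.0684, prob=0.081433
UUUUU: M=269.5219, payoff=0.0000, prob=0.288717
Price = Σ prob·payoff / R^5 = 26.028547 / 1.216653 = 21.3936

price = 21.3936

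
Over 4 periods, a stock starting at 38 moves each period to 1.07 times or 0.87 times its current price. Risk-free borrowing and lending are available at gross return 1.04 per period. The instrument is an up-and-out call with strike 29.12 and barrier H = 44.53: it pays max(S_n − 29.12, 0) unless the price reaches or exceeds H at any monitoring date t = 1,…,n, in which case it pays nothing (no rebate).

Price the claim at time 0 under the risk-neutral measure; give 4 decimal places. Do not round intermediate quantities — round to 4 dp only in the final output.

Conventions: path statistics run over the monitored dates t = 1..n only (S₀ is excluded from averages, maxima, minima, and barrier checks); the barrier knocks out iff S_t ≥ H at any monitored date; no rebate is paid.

Set p* = 0.8500 (from d < R < u); the path-dependent value is the discounted p*-expectation over all price paths.
Enumerate all 2^4 = 16 price paths (U = up ×1.07, D = down ×0.87); each path with k up-moves has probability p*^k·(1−p*)^(4−k).
DDDD: M=33.0600, payoff=0.0000, prob=0.000506
UDDD: M=40.6600, payoff=0.0000, prob=0.002869
DUDD: M=35.3742, payoff=0.0000, prob=0.002869
UUDD: M=43.5062, payoff=3.8098, prob=0.016256
DDUD: M=33.0600, payoff=0.0000, prob=0.002869
UDUD: M=40.6600, payoff=3.8098, prob=0.016256
DUUD: M=37.8504, payoff=3.8098, prob=0.016256
UUUD: M=46.5516, payoff=0.0000, prob=0.092119
DDDU: M=33.0600, payoff=0.0000, prob=0.002869
UDDU: M=40.6600, payoff=3.8098, prob=0.016256
DUDU: M=35.3742, payoff=3.8098, prob=0.016256
UUDU: M=43.5062, payoff=11.3799, prob=0.092119
DDUU: M=33.0600, payoff=3.8098, prob=0.016256
UDUU: M=40.6600, payoff=11.3799, prob=0.092119
DUUU: M=40.4999, payoff=11.3799, prob=0.092119
UUUU: M=49.8102, payoff=0.0000, prob=0.522006
Price = Σ prob·payoff / R^4 = 3.516515 / 1.169859 = 3.0059

price = 3.0059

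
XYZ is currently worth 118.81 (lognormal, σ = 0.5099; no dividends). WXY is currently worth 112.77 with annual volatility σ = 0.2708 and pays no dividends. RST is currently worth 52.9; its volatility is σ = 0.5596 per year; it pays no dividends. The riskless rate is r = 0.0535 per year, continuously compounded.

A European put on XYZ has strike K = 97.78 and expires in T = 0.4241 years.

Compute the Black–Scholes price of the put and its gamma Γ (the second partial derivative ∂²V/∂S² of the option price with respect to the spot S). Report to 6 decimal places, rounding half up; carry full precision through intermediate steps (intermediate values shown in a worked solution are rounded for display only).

price = 5.411439
Γ = 0.007219

σ√T = 0.5099·√0.4241 = 0.332062
d₁ = (ln(S/K) + (r+σ²/2)T) / (σ√T) = (ln(118.81/97.78) + (0.0535+0.5099²/2)·0.4241) / 0.332062 = (0.194806 + 0.077822) / 0.332062 = 0.821014
d₂ = d₁ − σ√T = 0.821014 − 0.332062 = 0.488952
e^{−rT} = 0.977566
N(−d₁) = 0.205819,  N(−d₂) = 0.312438
Put price V = K·e^{−rT}·N(−d₂) − S·N(−d₁) = 29.864821 − 24.453381 = 5.411439
φ(d₁) = (1/√(2π))·e^{−d₁²/2} = 0.284799
Γ = φ(d₁) / (S·σ·√T) = 0.007219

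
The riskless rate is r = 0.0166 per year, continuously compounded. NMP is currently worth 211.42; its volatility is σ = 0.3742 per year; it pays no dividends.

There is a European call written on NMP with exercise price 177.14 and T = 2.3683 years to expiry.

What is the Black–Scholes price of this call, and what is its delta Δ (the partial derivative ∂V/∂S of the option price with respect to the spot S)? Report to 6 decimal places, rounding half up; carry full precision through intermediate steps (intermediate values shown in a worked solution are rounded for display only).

price = 66.721843
Δ = 0.746464

σ√T = 0.3742·√2.3683 = 0.575867
d₁ = (ln(S/K) + (r+σ²/2)T) / (σ√T) = (ln(211.42/177.14) + (0.0166+0.3742²/2)·2.3683) / 0.575867 = (0.176906 + 0.205125) / 0.575867 = 0.663402
d₂ = d₁ − σ√T = 0.663402 − 0.575867 = 0.087535
e^{−rT} = 0.961449
N(d₁) = 0.746464,  N(d₂) = 0.534877
Call price V = S·N(d₁) − K·e^{−rT}·N(d₂) = 157.817319 − 91.095476 = 66.721843
Δ = N(d₁) = 0.746464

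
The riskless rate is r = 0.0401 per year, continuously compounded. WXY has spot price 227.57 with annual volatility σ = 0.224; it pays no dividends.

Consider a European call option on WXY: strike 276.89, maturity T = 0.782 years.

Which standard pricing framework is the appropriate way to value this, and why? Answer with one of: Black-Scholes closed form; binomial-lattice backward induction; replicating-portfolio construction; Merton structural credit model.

Key observation: a European-exercise option on WXY struck at 276.89 — a GBM underlying with constant parameters — admits an analytic price: the data contain no early exercise, no discrete tree, no debt structure.

framework: Black-Scholes closed form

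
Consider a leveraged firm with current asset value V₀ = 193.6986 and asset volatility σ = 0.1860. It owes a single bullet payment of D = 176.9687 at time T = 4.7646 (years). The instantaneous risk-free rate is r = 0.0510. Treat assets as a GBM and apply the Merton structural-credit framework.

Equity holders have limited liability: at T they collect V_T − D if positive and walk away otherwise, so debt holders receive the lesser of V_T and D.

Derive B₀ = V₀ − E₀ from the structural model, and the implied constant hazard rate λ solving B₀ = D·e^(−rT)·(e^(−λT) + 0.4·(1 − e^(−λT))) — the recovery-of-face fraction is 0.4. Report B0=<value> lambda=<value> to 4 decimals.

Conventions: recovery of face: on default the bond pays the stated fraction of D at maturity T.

B0=131.1759 lambda=0.0201

With assets at 193.6986 and a single debt payment of 176.9687 at 4.7646 years:
d₁ = [ln(V₀/D) + (r + σ²/2)T] / (σ√T)
   = [ln(193.6986/176.9687) + (0.0510 + 0.5·0.1860²)·4.7646] / (0.1860·√4.7646)
   = [0.090330 + 0.325413] / 0.406000 = 1.023997
d₂ = d₁ − σ√T = 1.023997 − 0.406000 = 0.617997
N(d₁) = 0.847082,  N(d₂) = 0.731711,  e^(−rT) = 0.784276
E₀ = V₀·N(d₁) − D·e^(−rT)·N(d₂)
   = 193.6986·0.847082 − 176.9687·0.784276·0.731711 = 62.522666
B₀ = V₀ − E₀ = 193.6986 − 62.522666 = 131.175934
e^(−λT) = (B₀·e^(rT)/D − 0.4)/(1 − 0.4) = (131.1759·1.275062/176.9687 − 0.4)/0.6 = 0.90854005
λ = −ln(0.90854005)/4.7646 = 0.020131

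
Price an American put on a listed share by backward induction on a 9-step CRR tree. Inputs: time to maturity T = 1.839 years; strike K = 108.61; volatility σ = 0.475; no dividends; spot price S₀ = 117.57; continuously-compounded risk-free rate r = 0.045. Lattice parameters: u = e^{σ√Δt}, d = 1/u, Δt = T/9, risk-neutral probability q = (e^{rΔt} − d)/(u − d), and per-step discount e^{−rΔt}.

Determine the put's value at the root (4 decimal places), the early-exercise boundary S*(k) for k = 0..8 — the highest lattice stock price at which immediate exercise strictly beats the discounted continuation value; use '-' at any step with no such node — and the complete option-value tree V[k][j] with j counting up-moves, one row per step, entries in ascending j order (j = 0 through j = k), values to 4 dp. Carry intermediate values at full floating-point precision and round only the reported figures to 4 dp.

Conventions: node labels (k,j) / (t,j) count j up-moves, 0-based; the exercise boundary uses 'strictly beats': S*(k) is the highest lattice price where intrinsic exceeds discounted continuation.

Δt=0.20433  u=1.23951  d=0.80677  q=0.46787  discount=0.99085
step 9 (expiry): payoffs max(K−S,0) = 91.5865 82.4554 68.4265 46.8727 13.7579 0.0000 0.0000 0.0000 0.0000 0.0000
step 8: (k=8,j=0): S=21.1008, K−S=87.5092, hold=86.5151 ⇒ V=87.5092 exercise | (k=8,j=1): S=32.4189, K−S=76.1911, hold=75.1970 ⇒ V=76.1911 exercise | (k=8,j=2): S=49.8078, K−S=58.8022, hold=57.8081 ⇒ V=58.8022 exercise | (k=8,j=3): S=76.5239, K−S=32.0861, hold=31.0920 ⇒ V=32.0861 exercise | (k=8,j=4): S=117.5700, K−S=0.0000, hold=7.2540 ⇒ V=7.2540 continue | (k=8,j=5): S=180.6325, K−S=0.0000, hold=0.0000 ⇒ V=0.0000 continue | (k=8,j=6): S=277.5207, K−S=0.0000, hold=0.0000 ⇒ V=0.0000 continue | (k=8,j=7): S=426.3780, K−S=0.0000, hold=0.0000 ⇒ V=0.0000 continue | (k=8,j=8): S=655.0799, K−S=0.0000, hold=0.0000 ⇒ V=0.0000 continue  boundary S*=76.5239
step 7: (k=7,j=0): S=26.1546, K−S=82.4554, hold=81.4613 ⇒ V=82.4554 exercise | (k=7,j=1): S=40.1835, K−S=68.4265, hold=67.4324 ⇒ V=68.4265 exercise | (k=7,j=2): S=61.7373, K−S=46.8727, hold=45.8786 ⇒ V=46.8727 exercise | (k=7,j=3): S=94.8521, K−S=13.7579, hold=20.2805 ⇒ V=20.2805 continue | (k=7,j=4): S=145.7291, K−S=0.0000, hold=3.8247 ⇒ V=3.8247 continue | (k=7,j=5): S=223.8957, K−S=0.0000, hold=0.0000 ⇒ V=0.0000 continue | (k=7,j=6): S=343.9894, K−S=0.0000, hold=0.0000 ⇒ V=0.0000 continue | (k=7,j=7): S=528.4995, K−S=0.0000, hold=0.0000 ⇒ V=0.0000 continue  boundary S*=61.7373
step 6: (k=6,j=0): S=32.4189, K−S=76.1911, hold=75.1970 ⇒ V=76.1911 exercise | (k=6,j=1): S=49.8078, K−S=58.8022, hold=57.8081 ⇒ V=58.8022 exercise | (k=6,j=2): S=76.5239, K−S=32.0861, hold=34.1158 ⇒ V=34.1158 continue | (k=6,j=3): S=117.5700, K−S=0.0000, hold=12.4661 ⇒ V=12.4661 continue | (k=6,j=4): S=180.6325, K−S=0.0000, hold=2.0166 ⇒ V=2.0166 continue | (k=6,j=5): S=277.5207, K−S=0.0000, hold=0.0000 ⇒ V=0.0000 continue | (k=6,j=6): S=426.3780, K−S=0.0000, hold=0.0000 ⇒ V=0.0000 continue  boundary S*=49.8078
step 5: (k=5,j=0): S=40.1835, K−S=68.4265, hold=67.4324 ⇒ V=68.4265 exercise | (k=5,j=1): S=61.7373, K−S=46.8727, hold=46.8196 ⇒ V=46.8727 exercise | (k=5,j=2): S=94.8521, K−S=13.7579, hold=23.7670 ⇒ V=23.7670 continue | (k=5,j=3): S=145.7291, K−S=0.0000, hold=7.5077 ⇒ V=7.5077 continue | (k=5,j=4): S=223.8957, K−S=0.0000, hold=1.0633 ⇒ V=1.0633 continue | (k=5,j=5): S=343.9894, K−S=0.0000, hold=0.0000 ⇒ V=0.0000 continue  boundary S*=61.7373
step 4: (k=4,j=0): S=49.8078, K−S=58.8022, hold=57.8081 ⇒ V=58.8022 exercise | (k=4,j=1): S=76.5239, K−S=32.0861, hold=35.7321 ⇒ V=35.7321 continue | (k=4,j=2): S=117.5700, K−S=0.0000, hold=16.0118 ⇒ V=16.0118 continue | (k=4,j=3): S=180.6325, K−S=0.0000, hold=4.4514 ⇒ V=4.4514 continue | (k=4,j=4): S=277.5207, K−S=0.0000, hold=0.5606 ⇒ V=0.5606 continue  boundary S*=49.8078
step 3: (k=3,j=0): S=61.7373, K−S=46.8727, hold=47.5689 ⇒ V=47.5689 continue | (k=3,j=1): S=94.8521, K−S=13.7579, hold=26.2629 ⇒ V=26.2629 continue | (k=3,j=2): S=145.7291, K−S=0.0000, hold=10.5060 ⇒ V=10.5060 continue | (k=3,j=3): S=223.8957, K−S=0.0000, hold=2.6069 ⇒ V=2.6069 continue  boundary S*=-
step 2: (k=2,j=0): S=76.5239, K−S=32.0861, hold=37.2562 ⇒ V=37.2562 continue | (k=2,j=1): S=117.5700, K−S=0.0000, hold=18.7178 ⇒ V=18.7178 continue | (k=2,j=2): S=180.6325, K−S=0.0000, hold=6.7479 ⇒ V=6.7479 continue  boundary S*=-
step 1: (k=1,j=0): S=94.8521, K−S=13.7579, hold=28.3210 ⇒ V=28.3210 continue | (k=1,j=1): S=145.7291, K−S=0.0000, hold=12.9973 ⇒ V=12.9973 continue  boundary S*=-
step 0: (k=0,j=0): S=117.5700, K−S=0.0000, hold=20.9579 ⇒ V=20.9579 continue  boundary S*=-

price = 20.9579
boundary = - - - - 49.8078 61.7373 49.8078 61.7373 76.5239
tree:
20.9579
28.3210 12.9973
37.2562 18.7178 6.7479
47.5689 26.2629 10.5060 2.6069
58.8022 35.7321 16.0118 4.4514 0.5606
68.4265 46.8727 23.7670 7.5077 1.0633 0.0000
76.1911 58.8022 34.1158 12.4661 2.0166 0.0000 0.0000
82.4554 68.4265 46.8727 20.2805 3.8247 0.0000 0.0000 0.0000
87.5092 76.1911 58.8022 32.0861 7.2540 0.0000 0.0000 0.0000 0.0000
91.5865 82.4554 68.4265 46.8727 13.7579 0.0000 0.0000 0.0000 0.0000 0.0000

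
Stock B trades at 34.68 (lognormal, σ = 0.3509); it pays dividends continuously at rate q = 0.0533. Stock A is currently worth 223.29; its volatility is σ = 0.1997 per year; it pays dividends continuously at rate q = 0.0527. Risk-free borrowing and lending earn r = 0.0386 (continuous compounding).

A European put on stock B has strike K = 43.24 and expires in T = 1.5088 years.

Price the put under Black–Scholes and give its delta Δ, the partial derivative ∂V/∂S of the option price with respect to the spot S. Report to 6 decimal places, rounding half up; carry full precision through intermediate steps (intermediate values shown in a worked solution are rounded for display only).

σ√T = 0.3509·√1.5088 = 0.431022
d₁ = (ln(S/K) + (r−q+σ²/2)T) / (σ√T) = (ln(34.68/43.24) + (0.0386−0.0533+0.3509²/2)·1.5088) / 0.431022 = (-0.220603 + 0.070711) / 0.431022 = -0.347760
d₂ = d₁ − σ√T = -0.347760 − 0.431022 = -0.778782
e^{−rT} = 0.943424
e^{−qT} = 0.922730
N(−d₁) = 0.635990,  N(−d₂) = 0.781946
Put price V = K·e^{−rT}·N(−d₂) − S·e^{−qT}·N(−d₁) = 31.898427 − 20.351845 = 11.546582
Δ = −e^{−qT}·N(−d₁) = -0.586847

price = 11.546582
Δ = -0.586847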